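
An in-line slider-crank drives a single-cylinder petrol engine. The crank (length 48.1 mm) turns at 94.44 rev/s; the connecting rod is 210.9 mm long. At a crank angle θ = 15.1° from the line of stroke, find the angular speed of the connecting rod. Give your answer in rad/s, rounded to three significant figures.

ω = 593.4 rad/s (converted from 94.44 rev/s).
The rod makes angle φ with the slider axis where L sinφ = r sinθ; differentiating, L cosφ·φ̇ = r ω cosθ.
L cosφ = √(L² − r² sin²θ) = 0.21053 m.
|ω_rod| = r ω |cosθ| / √(L² − r² sin²θ) = 0.0481·593.4·0.96547/0.21053 = 130.89 rad/s.

131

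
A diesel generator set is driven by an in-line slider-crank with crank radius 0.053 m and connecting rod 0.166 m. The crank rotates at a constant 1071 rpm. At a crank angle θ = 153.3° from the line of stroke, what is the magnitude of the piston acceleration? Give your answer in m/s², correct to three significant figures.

464

ω = 2π·1071/60 = 112.2 rad/s
x(θ) = r cosθ + √(L² − r² sin²θ); with ω constant, a = ω²·d²x/dθ².
d²x/dθ² = −r cosθ − r²(cos2θ)/√u − r⁴ sin²2θ/(4u^{3/2}),  u = L² − r² sin²θ = 0.0269889 m².
Substituting r = 0.053 m, L = 0.166 m, θ = 153.3°: d²x/dθ² = +0.036867 m.
a = ω²·d²x/dθ² = (112.2)²·(+0.036867) = +463.74 m/s²;  |a| = 463.74 m/s².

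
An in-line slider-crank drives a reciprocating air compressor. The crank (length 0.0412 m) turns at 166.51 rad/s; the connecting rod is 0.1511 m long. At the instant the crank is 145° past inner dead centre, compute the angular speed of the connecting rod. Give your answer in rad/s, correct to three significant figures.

37.7

ω = 166.5 rad/s
The rod makes angle φ with the slider axis where L sinφ = r sinθ; differentiating, L cosφ·φ̇ = r ω cosθ.
L cosφ = √(L² − r² sin²θ) = 0.14924 m.
|ω_rod| = r ω |cosθ| / √(L² − r² sin²θ) = 0.0412·166.5·0.81915/0.14924 = 37.654 rad/s.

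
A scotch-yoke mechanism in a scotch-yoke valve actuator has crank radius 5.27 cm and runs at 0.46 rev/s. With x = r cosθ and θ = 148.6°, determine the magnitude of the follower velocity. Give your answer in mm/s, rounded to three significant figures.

79.4

ω = 2.89 rad/s (from 0.46 rev/s).
x = r cosθ ⇒ ẋ = −rω sinθ.
|v| = rω|sinθ| = 0.0527·2.89·|sin 148.6°| = 0.079359 m/s = 79.359 mm/s.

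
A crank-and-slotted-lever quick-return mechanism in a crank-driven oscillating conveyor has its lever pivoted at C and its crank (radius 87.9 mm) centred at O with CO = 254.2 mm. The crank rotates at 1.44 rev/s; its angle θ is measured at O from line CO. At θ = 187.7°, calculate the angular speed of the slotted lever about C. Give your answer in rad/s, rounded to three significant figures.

4.65

ω = 9.048 rad/s (from 1.44 rev/s).
Crank pin A relative to C: A = (d + r cosθ, r sinθ); lever angle φ = atan2(r sinθ, d + r cosθ).
Differentiating tanφ: φ̇ = rω(d cosθ + r)/(d² + r² + 2dr cosθ).
d² + r² + 2dr cosθ = |CA|² = 0.0280586 m²;  d cosθ + r = -0.16401 m.
|ω_lever| = |0.0879·9.048·-0.16401| / 0.0280586 = 4.6487 rad/s.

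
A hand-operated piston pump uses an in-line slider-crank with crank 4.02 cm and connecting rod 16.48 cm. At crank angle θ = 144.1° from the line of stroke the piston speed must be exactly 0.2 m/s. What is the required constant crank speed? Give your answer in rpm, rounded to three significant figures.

For an in-line slider-crank, |v_piston| = rω|sinθ|·[1 + r cosθ/√(L² − r² sin²θ)].
With r = 0.0402 m, L = 0.1648 m, θ = 144.1°: the bracketed kinematic factor |dx/dθ| = 0.018866 m.
ω = v/|dx/dθ| = 0.2/0.018866 = 10.601 rad/s.
N = 60ω/(2π) = 101.23 rpm.

101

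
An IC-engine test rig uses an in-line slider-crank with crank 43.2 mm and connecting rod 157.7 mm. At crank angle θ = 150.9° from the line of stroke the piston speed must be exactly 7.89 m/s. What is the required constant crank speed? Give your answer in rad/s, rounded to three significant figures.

For an in-line slider-crank, |v_piston| = rω|sinθ|·[1 + r cosθ/√(L² − r² sin²θ)].
With r = 0.0432 m, L = 0.1577 m, θ = 150.9°: the bracketed kinematic factor |dx/dθ| = 0.015936 m.
ω = v/|dx/dθ| = 7.89/0.015936 = 495.12 rad/s.

495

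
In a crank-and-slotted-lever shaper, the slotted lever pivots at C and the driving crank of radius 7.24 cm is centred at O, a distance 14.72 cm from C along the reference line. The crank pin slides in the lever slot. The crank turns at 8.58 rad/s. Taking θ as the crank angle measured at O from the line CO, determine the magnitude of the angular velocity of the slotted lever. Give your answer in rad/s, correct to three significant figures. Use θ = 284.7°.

ω = 8.58 rad/s
Crank pin A relative to C: A = (d + r cosθ, r sinθ); lever angle φ = atan2(r sinθ, d + r cosθ).
Differentiating tanφ: φ̇ = rω(d cosθ + r)/(d² + r² + 2dr cosθ).
d² + r² + 2dr cosθ = |CA|² = 0.0323183 m²;  d cosθ + r = +0.10975 m.
|ω_lever| = |0.0724·8.58·+0.10975| / 0.0323183 = 2.1096 rad/s.

2.11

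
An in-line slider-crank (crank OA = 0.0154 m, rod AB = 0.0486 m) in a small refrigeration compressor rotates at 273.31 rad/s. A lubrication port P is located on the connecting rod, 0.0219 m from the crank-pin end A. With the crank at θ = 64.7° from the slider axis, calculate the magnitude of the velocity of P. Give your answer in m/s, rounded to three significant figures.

4.17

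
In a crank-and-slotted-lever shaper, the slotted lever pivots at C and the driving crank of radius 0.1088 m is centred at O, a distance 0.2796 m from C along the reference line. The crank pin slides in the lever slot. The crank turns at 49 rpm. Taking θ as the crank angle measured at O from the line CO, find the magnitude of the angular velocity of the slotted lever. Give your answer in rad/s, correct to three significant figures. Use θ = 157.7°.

2.48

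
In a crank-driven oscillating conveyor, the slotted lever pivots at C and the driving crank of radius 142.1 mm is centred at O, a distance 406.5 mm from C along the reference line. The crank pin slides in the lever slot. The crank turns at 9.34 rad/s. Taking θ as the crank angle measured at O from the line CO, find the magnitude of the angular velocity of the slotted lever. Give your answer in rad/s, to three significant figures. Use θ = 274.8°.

1.20

ω = 9.34 rad/s
Crank pin A relative to C: A = (d + r cosθ, r sinθ); lever angle φ = atan2(r sinθ, d + r cosθ).
Differentiating tanφ: φ̇ = rω(d cosθ + r)/(d² + r² + 2dr cosθ).
d² + r² + 2dr cosθ = |CA|² = 0.195102 m²;  d cosθ + r = +0.17612 m.
|ω_lever| = |0.1421·9.34·+0.17612| / 0.195102 = 1.1981 rad/s.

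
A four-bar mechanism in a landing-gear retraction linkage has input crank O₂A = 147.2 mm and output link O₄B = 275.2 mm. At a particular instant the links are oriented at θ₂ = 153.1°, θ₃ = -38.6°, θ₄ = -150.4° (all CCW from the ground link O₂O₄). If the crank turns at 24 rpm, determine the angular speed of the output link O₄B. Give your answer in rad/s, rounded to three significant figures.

0.294

ω₂ = 2.513 rad/s (from 24 rpm).
Differentiating the loop-closure r₂e^{iθ₂}+r₃e^{iθ₃}=r₁+r₄e^{iθ₄} gives r₂ω₂e^{iθ₂}+r₃ω₃e^{iθ₃}=r₄ω₄e^{iθ₄}.
Eliminating the other unknown: ω₄ = r₂ω₂ sin(θ₂−θ₃) / [r₄ sin(θ₄−θ₃)].
Numerator sine = -0.20279; denominator sine = -0.92849.
Result = 0.1472·2.513·(-0.20279) / (0.2752·(-0.92849)) = +0.29361 rad/s; magnitude 0.29361 rad/s.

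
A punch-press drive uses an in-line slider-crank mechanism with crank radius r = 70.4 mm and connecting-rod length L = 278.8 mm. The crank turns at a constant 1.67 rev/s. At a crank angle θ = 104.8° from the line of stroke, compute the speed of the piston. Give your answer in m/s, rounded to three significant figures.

0.667

ω = 2π·1.67 = 10.49 rad/s
For an in-line slider-crank, x = r cosθ + √(L² − r² sin²θ), so v = −rω sinθ·[1 + r cosθ/√(L² − r² sin²θ)].
With r = 0.0704 m, L = 0.2788 m, θ = 104.8°: √(L² − r² sin²θ) = 0.27036 m.
v = −0.0704·10.49·0.96682·[1 + 0.0704·-0.25545/0.27036] = -0.66669 m/s.
|v| = 0.66669 m/s.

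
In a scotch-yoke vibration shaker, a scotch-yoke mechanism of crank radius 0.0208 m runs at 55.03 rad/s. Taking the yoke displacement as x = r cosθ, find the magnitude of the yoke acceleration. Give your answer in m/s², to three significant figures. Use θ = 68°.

ω = 55.03 rad/s
x = r cosθ ⇒ ẍ = −rω² cosθ (ω constant).
|a| = rω²|cosθ| = 0.0208·(55.03)²·|cos 68°| = 23.596 m/s².

23.6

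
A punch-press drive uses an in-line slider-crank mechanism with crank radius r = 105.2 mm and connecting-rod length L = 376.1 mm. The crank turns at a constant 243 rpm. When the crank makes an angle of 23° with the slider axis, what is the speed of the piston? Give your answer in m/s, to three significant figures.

1.32

ω = 2π·243/60 = 25.45 rad/s
For an in-line slider-crank, x = r cosθ + √(L² − r² sin²θ), so v = −rω sinθ·[1 + r cosθ/√(L² − r² sin²θ)].
With r = 0.1052 m, L = 0.3761 m, θ = 23°: √(L² − r² sin²θ) = 0.37385 m.
v = −0.1052·25.45·0.39073·[1 + 0.1052·0.92050/0.37385] = -1.3169 m/s.
|v| = 1.3169 m/s.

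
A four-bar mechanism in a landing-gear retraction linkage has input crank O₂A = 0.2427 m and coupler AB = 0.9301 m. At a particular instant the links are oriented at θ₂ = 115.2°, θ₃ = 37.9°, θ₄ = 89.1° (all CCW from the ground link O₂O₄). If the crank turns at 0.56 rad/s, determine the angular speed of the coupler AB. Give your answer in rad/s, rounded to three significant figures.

0.0825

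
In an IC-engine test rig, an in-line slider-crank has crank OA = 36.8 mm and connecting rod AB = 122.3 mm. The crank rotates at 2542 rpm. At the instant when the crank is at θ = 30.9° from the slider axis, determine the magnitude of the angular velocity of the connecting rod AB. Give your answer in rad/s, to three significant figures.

69.6

ω = 266.2 rad/s (converted from 2542 rpm).
The rod makes angle φ with the slider axis where L sinφ = r sinθ; differentiating, L cosφ·φ̇ = r ω cosθ.
L cosφ = √(L² − r² sin²θ) = 0.12083 m.
|ω_rod| = r ω |cosθ| / √(L² − r² sin²θ) = 0.0368·266.2·0.85806/0.12083 = 69.565 rad/s.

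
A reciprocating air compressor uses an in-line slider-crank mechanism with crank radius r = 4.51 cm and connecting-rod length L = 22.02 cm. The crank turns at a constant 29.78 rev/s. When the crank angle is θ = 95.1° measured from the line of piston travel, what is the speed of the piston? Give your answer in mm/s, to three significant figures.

ω = 2π·29.8 = 187.1 rad/s
For an in-line slider-crank, x = r cosθ + √(L² − r² sin²θ), so v = −rω sinθ·[1 + r cosθ/√(L² − r² sin²θ)].
With r = 0.0451 m, L = 0.2202 m, θ = 95.1°: √(L² − r² sin²θ) = 0.21557 m.
v = −0.0451·187.1·0.99604·[1 + 0.0451·-0.08889/0.21557] = -8.2491 m/s.
|v| = 8.2491 m/s = 8249.1 mm/s.

8250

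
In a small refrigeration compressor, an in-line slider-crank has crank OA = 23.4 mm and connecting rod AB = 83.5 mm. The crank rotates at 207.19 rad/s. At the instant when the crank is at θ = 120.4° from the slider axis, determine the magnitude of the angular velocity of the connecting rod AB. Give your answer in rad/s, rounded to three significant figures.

ω = 207.2 rad/s
The rod makes angle φ with the slider axis where L sinφ = r sinθ; differentiating, L cosφ·φ̇ = r ω cosθ.
L cosφ = √(L² − r² sin²θ) = 0.081024 m.
|ω_rod| = r ω |cosθ| / √(L² − r² sin²θ) = 0.0234·207.2·0.50603/0.081024 = 30.28 rad/s.

30.3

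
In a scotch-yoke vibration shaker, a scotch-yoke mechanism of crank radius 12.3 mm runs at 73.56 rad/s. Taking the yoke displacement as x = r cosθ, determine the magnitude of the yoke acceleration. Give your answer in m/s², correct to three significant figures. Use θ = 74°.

18.3

ω = 73.56 rad/s
x = r cosθ ⇒ ẍ = −rω² cosθ (ω constant).
|a| = rω²|cosθ| = 0.0123·(73.56)²·|cos 74°| = 18.345 m/s².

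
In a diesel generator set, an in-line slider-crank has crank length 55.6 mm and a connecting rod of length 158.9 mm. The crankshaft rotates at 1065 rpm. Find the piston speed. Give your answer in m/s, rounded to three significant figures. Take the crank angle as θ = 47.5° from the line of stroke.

5.69

ω = 2π·1065/60 = 111.5 rad/s
For an in-line slider-crank, x = r cosθ + √(L² − r² sin²θ), so v = −rω sinθ·[1 + r cosθ/√(L² − r² sin²θ)].
With r = 0.0556 m, L = 0.1589 m, θ = 47.5°: √(L² − r² sin²θ) = 0.15352 m.
v = −0.0556·111.5·0.73728·[1 + 0.0556·0.67559/0.15352] = -5.6904 m/s.
|v| = 5.6904 m/s.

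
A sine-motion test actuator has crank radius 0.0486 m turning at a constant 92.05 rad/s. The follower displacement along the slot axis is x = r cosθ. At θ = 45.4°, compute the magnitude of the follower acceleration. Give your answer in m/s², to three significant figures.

289

ω = 92.05 rad/s
x = r cosθ ⇒ ẍ = −rω² cosθ (ω constant).
|a| = rω²|cosθ| = 0.0486·(92.05)²·|cos 45.4°| = 289.14 m/s².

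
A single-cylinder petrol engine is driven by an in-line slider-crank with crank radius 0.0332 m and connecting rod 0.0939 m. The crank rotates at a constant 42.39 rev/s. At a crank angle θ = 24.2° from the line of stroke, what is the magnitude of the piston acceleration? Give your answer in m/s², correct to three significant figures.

2720

ω = 2π·42.4 = 266.3 rad/s
x(θ) = r cosθ + √(L² − r² sin²θ); with ω constant, a = ω²·d²x/dθ².
d²x/dθ² = −r cosθ − r²(cos2θ)/√u − r⁴ sin²2θ/(4u^{3/2}),  u = L² − r² sin²θ = 0.00863199 m².
Substituting r = 0.0332 m, L = 0.0939 m, θ = 24.2°: d²x/dθ² = -0.038371 m.
a = ω²·d²x/dθ² = (266.3)²·(-0.038371) = -2722 m/s²;  |a| = 2722 m/s².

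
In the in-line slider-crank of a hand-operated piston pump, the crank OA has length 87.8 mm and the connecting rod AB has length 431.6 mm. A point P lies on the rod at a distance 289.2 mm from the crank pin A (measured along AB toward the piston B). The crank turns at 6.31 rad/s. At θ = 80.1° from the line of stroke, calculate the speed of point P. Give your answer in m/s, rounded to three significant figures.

ω = 6.31 rad/s.  Crank-pin speed |V_A| = rω = 0.55402 m/s, perpendicular to OA.
Rod angle: sinφ = −(r/L) sinθ ⇒ φ = -11.560°; ω_rod = −rω cosθ/√(L²−r²sin²θ) = -0.22526 rad/s.
V_P = V_A + ω_rod × AP, with AP = 0.2892 m along the rod.
Components: V_Px = −rω sinθ − a·ω_rod·sinφ = -0.55882 m/s;  V_Py = rω cosθ + a·ω_rod·cosφ = +0.031427 m/s.
|V_P| = √(V_Px² + V_Py²) = 0.55971 m/s.

0.560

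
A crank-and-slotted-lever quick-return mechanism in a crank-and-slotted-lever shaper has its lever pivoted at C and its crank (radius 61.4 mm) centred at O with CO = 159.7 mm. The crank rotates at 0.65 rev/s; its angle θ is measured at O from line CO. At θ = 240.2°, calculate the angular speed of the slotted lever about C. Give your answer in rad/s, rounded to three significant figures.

ω = 4.084 rad/s (from 0.65 rev/s).
Crank pin A relative to C: A = (d + r cosθ, r sinθ); lever angle φ = atan2(r sinθ, d + r cosθ).
Differentiating tanφ: φ̇ = rω(d cosθ + r)/(d² + r² + 2dr cosθ).
d² + r² + 2dr cosθ = |CA|² = 0.0195278 m²;  d cosθ + r = -0.017967 m.
|ω_lever| = |0.0614·4.084·-0.017967| / 0.0195278 = 0.23072 rad/s.

0.231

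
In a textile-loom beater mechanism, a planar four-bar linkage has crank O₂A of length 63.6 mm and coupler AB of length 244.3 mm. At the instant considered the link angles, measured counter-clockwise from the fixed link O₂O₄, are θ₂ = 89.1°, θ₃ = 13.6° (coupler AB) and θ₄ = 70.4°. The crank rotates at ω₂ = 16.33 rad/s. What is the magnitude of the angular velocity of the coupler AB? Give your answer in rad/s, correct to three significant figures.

ω₂ = 16.33 rad/s
Differentiating the loop-closure r₂e^{iθ₂}+r₃e^{iθ₃}=r₁+r₄e^{iθ₄} gives r₂ω₂e^{iθ₂}+r₃ω₃e^{iθ₃}=r₄ω₄e^{iθ₄}.
Eliminating the other unknown: ω₃ = r₂ω₂ sin(θ₄−θ₂) / [r₃ sin(θ₃−θ₄)].
Numerator sine = -0.32061; denominator sine = -0.83676.
Result = 0.0636·16.33·(-0.32061) / (0.2443·(-0.83676)) = +1.6289 rad/s; magnitude 1.6289 rad/s.

1.63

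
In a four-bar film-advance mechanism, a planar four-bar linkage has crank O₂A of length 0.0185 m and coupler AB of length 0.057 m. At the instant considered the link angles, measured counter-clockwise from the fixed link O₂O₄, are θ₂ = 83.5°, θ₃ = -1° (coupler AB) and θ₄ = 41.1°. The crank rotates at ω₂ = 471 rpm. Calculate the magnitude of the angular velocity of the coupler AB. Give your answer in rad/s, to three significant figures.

ω₂ = 49.32 rad/s (from 471 rpm).
Differentiating the loop-closure r₂e^{iθ₂}+r₃e^{iθ₃}=r₁+r₄e^{iθ₄} gives r₂ω₂e^{iθ₂}+r₃ω₃e^{iθ₃}=r₄ω₄e^{iθ₄}.
Eliminating the other unknown: ω₃ = r₂ω₂ sin(θ₄−θ₂) / [r₃ sin(θ₃−θ₄)].
Numerator sine = -0.67430; denominator sine = -0.67043.
Result = 0.0185·49.32·(-0.67430) / (0.057·(-0.67043)) = +16.101 rad/s; magnitude 16.101 rad/s.

16.1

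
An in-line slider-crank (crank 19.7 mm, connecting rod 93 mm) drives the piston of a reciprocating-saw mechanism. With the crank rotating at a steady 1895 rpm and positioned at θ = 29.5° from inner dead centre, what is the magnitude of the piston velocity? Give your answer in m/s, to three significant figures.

ω = 2π·1895/60 = 198.4 rad/s
For an in-line slider-crank, x = r cosθ + √(L² − r² sin²θ), so v = −rω sinθ·[1 + r cosθ/√(L² − r² sin²θ)].
With r = 0.0197 m, L = 0.093 m, θ = 29.5°: √(L² − r² sin²θ) = 0.092493 m.
v = −0.0197·198.4·0.49242·[1 + 0.0197·0.87036/0.092493] = -2.2819 m/s.
|v| = 2.2819 m/s.

2.28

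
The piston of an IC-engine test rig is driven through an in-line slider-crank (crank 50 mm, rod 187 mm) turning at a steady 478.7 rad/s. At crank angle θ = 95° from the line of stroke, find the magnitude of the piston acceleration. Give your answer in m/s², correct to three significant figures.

4130

ω = 478.7 rad/s
x(θ) = r cosθ + √(L² − r² sin²θ); with ω constant, a = ω²·d²x/dθ².
d²x/dθ² = −r cosθ − r²(cos2θ)/√u − r⁴ sin²2θ/(4u^{3/2}),  u = L² − r² sin²θ = 0.032488 m².
Substituting r = 0.05 m, L = 0.187 m, θ = 95°: d²x/dθ² = +0.018009 m.
a = ω²·d²x/dθ² = (478.7)²·(+0.018009) = +4126.8 m/s²;  |a| = 4126.8 m/s².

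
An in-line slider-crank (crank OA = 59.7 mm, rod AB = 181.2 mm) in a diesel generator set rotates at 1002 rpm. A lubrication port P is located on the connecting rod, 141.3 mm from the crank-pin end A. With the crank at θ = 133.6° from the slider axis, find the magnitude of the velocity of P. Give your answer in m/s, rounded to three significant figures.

3.83

ω = 104.9 rad/s.  Crank-pin speed |V_A| = rω = 6.2643 m/s, perpendicular to OA.
Rod angle: sinφ = −(r/L) sinθ ⇒ φ = -13.804°; ω_rod = −rω cosθ/√(L²−r²sin²θ) = +24.55 rad/s.
V_P = V_A + ω_rod × AP, with AP = 0.1413 m along the rod.
Components: V_Px = −rω sinθ − a·ω_rod·sinφ = -3.7088 m/s;  V_Py = rω cosθ + a·ω_rod·cosφ = -0.95125 m/s.
|V_P| = √(V_Px² + V_Py²) = 3.8288 m/s.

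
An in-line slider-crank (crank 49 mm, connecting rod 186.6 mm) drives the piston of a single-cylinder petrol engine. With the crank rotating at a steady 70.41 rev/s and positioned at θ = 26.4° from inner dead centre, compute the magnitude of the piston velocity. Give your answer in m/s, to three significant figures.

11.9

ω = 2π·70.4 = 442.4 rad/s
For an in-line slider-crank, x = r cosθ + √(L² − r² sin²θ), so v = −rω sinθ·[1 + r cosθ/√(L² − r² sin²θ)].
With r = 0.049 m, L = 0.1866 m, θ = 26.4°: √(L² − r² sin²θ) = 0.18532 m.
v = −0.049·442.4·0.44464·[1 + 0.049·0.89571/0.18532] = -11.921 m/s.
|v| = 11.921 m/s.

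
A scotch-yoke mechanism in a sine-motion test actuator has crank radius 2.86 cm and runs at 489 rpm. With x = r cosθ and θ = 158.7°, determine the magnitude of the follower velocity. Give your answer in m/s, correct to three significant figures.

ω = 51.21 rad/s (from 489 rpm).
x = r cosθ ⇒ ẋ = −rω sinθ.
|v| = rω|sinθ| = 0.0286·51.21·|sin 158.7°| = 0.532 m/s.

0.532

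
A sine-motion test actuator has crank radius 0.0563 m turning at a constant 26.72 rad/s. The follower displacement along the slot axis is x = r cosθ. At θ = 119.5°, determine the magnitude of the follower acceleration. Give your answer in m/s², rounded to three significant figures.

19.8

ω = 26.72 rad/s
x = r cosθ ⇒ ẍ = −rω² cosθ (ω constant).
|a| = rω²|cosθ| = 0.0563·(26.72)²·|cos 119.5°| = 19.793 m/s².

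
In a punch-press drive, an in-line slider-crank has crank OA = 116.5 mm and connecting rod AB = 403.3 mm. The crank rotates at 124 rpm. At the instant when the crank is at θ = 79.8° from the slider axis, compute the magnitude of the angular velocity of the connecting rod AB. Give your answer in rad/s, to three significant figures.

0.693

ω = 12.99 rad/s (converted from 124 rpm).
The rod makes angle φ with the slider axis where L sinφ = r sinθ; differentiating, L cosφ·φ̇ = r ω cosθ.
L cosφ = √(L² − r² sin²θ) = 0.38666 m.
|ω_rod| = r ω |cosθ| / √(L² − r² sin²θ) = 0.1165·12.99·0.17708/0.38666 = 0.69284 rad/s.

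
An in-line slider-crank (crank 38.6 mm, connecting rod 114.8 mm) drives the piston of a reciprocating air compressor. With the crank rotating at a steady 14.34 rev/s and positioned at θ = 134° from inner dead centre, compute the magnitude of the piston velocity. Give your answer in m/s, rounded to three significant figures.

ω = 2π·14.3 = 90.1 rad/s
For an in-line slider-crank, x = r cosθ + √(L² − r² sin²θ), so v = −rω sinθ·[1 + r cosθ/√(L² − r² sin²θ)].
With r = 0.0386 m, L = 0.1148 m, θ = 134°: √(L² − r² sin²θ) = 0.11139 m.
v = −0.0386·90.1·0.71934·[1 + 0.0386·-0.69466/0.11139] = -1.8996 m/s.
|v| = 1.8996 m/s.

1.90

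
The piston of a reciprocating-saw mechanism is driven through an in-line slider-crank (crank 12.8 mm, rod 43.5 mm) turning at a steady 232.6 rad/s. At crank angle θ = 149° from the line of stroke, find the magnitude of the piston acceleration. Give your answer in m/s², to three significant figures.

ω = 232.6 rad/s
x(θ) = r cosθ + √(L² − r² sin²θ); with ω constant, a = ω²·d²x/dθ².
d²x/dθ² = −r cosθ − r²(cos2θ)/√u − r⁴ sin²2θ/(4u^{3/2}),  u = L² − r² sin²θ = 0.00184879 m².
Substituting r = 0.0128 m, L = 0.0435 m, θ = 149°: d²x/dθ² = +0.009117 m.
a = ω²·d²x/dθ² = (232.6)²·(+0.009117) = +493.26 m/s²;  |a| = 493.26 m/s².

493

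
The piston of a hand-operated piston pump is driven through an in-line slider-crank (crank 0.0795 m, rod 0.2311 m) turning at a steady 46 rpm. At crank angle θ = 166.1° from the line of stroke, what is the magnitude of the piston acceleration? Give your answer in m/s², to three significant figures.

ω = 2π·46/60 = 4.817 rad/s
x(θ) = r cosθ + √(L² − r² sin²θ); with ω constant, a = ω²·d²x/dθ².
d²x/dθ² = −r cosθ − r²(cos2θ)/√u − r⁴ sin²2θ/(4u^{3/2}),  u = L² − r² sin²θ = 0.0530425 m².
Substituting r = 0.0795 m, L = 0.2311 m, θ = 166.1°: d²x/dθ² = +0.052719 m.
a = ω²·d²x/dθ² = (4.817)²·(+0.052719) = +1.2233 m/s²;  |a| = 1.2233 m/s².

1.22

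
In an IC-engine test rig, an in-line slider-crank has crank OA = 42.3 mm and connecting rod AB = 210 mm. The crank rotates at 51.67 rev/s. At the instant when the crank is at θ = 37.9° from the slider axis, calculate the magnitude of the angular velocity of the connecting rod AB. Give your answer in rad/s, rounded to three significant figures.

ω = 324.7 rad/s (converted from 51.67 rev/s).
The rod makes angle φ with the slider axis where L sinφ = r sinθ; differentiating, L cosφ·φ̇ = r ω cosθ.
L cosφ = √(L² − r² sin²θ) = 0.20839 m.
|ω_rod| = r ω |cosθ| / √(L² − r² sin²θ) = 0.0423·324.7·0.78908/0.20839 = 52.001 rad/s.

52.0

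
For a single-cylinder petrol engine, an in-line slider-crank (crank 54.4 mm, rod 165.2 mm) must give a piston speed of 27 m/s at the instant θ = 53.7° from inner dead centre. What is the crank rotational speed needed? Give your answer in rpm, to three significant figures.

For an in-line slider-crank, |v_piston| = rω|sinθ|·[1 + r cosθ/√(L² − r² sin²θ)].
With r = 0.0544 m, L = 0.1652 m, θ = 53.7°: the bracketed kinematic factor |dx/dθ| = 0.052707 m.
ω = v/|dx/dθ| = 27/0.052707 = 512.26 rad/s.
N = 60ω/(2π) = 4891.7 rpm.

4890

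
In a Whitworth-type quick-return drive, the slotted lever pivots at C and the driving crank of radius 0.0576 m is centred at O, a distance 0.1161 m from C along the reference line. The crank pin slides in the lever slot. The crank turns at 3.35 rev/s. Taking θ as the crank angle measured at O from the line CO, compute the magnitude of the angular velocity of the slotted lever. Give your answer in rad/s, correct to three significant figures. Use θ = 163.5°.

ω = 21.05 rad/s (from 3.35 rev/s).
Crank pin A relative to C: A = (d + r cosθ, r sinθ); lever angle φ = atan2(r sinθ, d + r cosθ).
Differentiating tanφ: φ̇ = rω(d cosθ + r)/(d² + r² + 2dr cosθ).
d² + r² + 2dr cosθ = |CA|² = 0.00397302 m²;  d cosθ + r = -0.053719 m.
|ω_lever| = |0.0576·21.05·-0.053719| / 0.00397302 = 16.393 rad/s.

16.4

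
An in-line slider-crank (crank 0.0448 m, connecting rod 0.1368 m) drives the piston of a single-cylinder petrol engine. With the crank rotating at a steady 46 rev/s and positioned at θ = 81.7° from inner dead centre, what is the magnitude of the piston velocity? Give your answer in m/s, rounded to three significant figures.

ω = 2π·46 = 289 rad/s
For an in-line slider-crank, x = r cosθ + √(L² − r² sin²θ), so v = −rω sinθ·[1 + r cosθ/√(L² − r² sin²θ)].
With r = 0.0448 m, L = 0.1368 m, θ = 81.7°: √(L² − r² sin²θ) = 0.12942 m.
v = −0.0448·289·0.98953·[1 + 0.0448·0.14436/0.12942] = -13.453 m/s.
|v| = 13.453 m/s.

13.5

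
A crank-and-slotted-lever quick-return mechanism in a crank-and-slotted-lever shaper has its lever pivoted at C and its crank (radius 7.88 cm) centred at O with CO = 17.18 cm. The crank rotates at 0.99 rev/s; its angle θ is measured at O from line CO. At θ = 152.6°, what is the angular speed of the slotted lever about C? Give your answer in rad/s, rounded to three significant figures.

ω = 6.22 rad/s (from 0.99 rev/s).
Crank pin A relative to C: A = (d + r cosθ, r sinθ); lever angle φ = atan2(r sinθ, d + r cosθ).
Differentiating tanφ: φ̇ = rω(d cosθ + r)/(d² + r² + 2dr cosθ).
d² + r² + 2dr cosθ = |CA|² = 0.0116865 m²;  d cosθ + r = -0.073727 m.
|ω_lever| = |0.0788·6.22·-0.073727| / 0.0116865 = 3.0923 rad/s.

3.09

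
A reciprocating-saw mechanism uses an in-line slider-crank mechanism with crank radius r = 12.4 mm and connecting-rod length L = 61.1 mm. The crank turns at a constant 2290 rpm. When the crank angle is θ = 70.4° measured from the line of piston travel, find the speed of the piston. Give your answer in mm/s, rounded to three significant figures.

3000

ω = 2π·2290/60 = 239.8 rad/s
For an in-line slider-crank, x = r cosθ + √(L² − r² sin²θ), so v = −rω sinθ·[1 + r cosθ/√(L² − r² sin²θ)].
With r = 0.0124 m, L = 0.0611 m, θ = 70.4°: √(L² − r² sin²θ) = 0.059973 m.
v = −0.0124·239.8·0.94206·[1 + 0.0124·0.33545/0.059973] = -2.9956 m/s.
|v| = 2.9956 m/s = 2995.6 mm/s.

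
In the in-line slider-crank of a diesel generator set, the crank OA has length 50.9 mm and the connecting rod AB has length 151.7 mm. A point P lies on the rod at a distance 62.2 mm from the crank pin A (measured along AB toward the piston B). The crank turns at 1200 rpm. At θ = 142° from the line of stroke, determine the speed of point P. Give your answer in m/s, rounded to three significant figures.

4.59

ω = 125.7 rad/s.  Crank-pin speed |V_A| = rω = 6.3963 m/s, perpendicular to OA.
Rod angle: sinφ = −(r/L) sinθ ⇒ φ = -11.922°; ω_rod = −rω cosθ/√(L²−r²sin²θ) = +33.958 rad/s.
V_P = V_A + ω_rod × AP, with AP = 0.0622 m along the rod.
Components: V_Px = −rω sinθ − a·ω_rod·sinφ = -3.5016 m/s;  V_Py = rω cosθ + a·ω_rod·cosφ = -2.9737 m/s.
|V_P| = √(V_Px² + V_Py²) = 4.5939 m/s.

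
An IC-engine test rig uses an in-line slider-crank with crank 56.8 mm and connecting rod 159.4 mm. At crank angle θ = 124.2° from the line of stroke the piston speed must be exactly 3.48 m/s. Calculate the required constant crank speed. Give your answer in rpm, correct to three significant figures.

For an in-line slider-crank, |v_piston| = rω|sinθ|·[1 + r cosθ/√(L² − r² sin²θ)].
With r = 0.0568 m, L = 0.1594 m, θ = 124.2°: the bracketed kinematic factor |dx/dθ| = 0.037132 m.
ω = v/|dx/dθ| = 3.48/0.037132 = 93.721 rad/s.
N = 60ω/(2π) = 894.97 rpm.

895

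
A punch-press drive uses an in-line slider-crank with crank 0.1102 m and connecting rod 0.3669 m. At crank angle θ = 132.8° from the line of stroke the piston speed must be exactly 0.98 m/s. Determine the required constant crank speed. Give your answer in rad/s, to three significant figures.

15.3

For an in-line slider-crank, |v_piston| = rω|sinθ|·[1 + r cosθ/√(L² − r² sin²θ)].
With r = 0.1102 m, L = 0.3669 m, θ = 132.8°: the bracketed kinematic factor |dx/dθ| = 0.06394 m.
ω = v/|dx/dθ| = 0.98/0.06394 = 15.327 rad/s.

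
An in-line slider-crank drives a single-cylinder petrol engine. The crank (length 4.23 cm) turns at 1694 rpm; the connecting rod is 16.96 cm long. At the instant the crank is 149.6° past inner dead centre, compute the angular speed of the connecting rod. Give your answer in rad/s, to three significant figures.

ω = 177.4 rad/s (converted from 1694 rpm).
The rod makes angle φ with the slider axis where L sinφ = r sinθ; differentiating, L cosφ·φ̇ = r ω cosθ.
L cosφ = √(L² − r² sin²θ) = 0.16824 m.
|ω_rod| = r ω |cosθ| / √(L² − r² sin²θ) = 0.0423·177.4·0.86251/0.16824 = 38.469 rad/s.

38.5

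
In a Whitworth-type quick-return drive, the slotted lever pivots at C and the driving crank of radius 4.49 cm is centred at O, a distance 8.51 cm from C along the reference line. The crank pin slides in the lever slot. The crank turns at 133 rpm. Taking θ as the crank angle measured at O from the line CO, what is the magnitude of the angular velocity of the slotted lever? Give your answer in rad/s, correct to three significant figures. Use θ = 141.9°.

ω = 13.93 rad/s (from 133 rpm).
Crank pin A relative to C: A = (d + r cosθ, r sinθ); lever angle φ = atan2(r sinθ, d + r cosθ).
Differentiating tanφ: φ̇ = rω(d cosθ + r)/(d² + r² + 2dr cosθ).
d² + r² + 2dr cosθ = |CA|² = 0.00324428 m²;  d cosθ + r = -0.022068 m.
|ω_lever| = |0.0449·13.93·-0.022068| / 0.00324428 = 4.2538 rad/s.

4.25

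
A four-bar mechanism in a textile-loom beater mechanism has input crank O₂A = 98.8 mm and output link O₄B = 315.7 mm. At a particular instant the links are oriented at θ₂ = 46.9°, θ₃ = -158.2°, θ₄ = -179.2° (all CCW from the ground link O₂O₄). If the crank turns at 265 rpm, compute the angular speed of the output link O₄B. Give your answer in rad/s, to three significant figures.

10.3

ω₂ = 27.75 rad/s (from 265 rpm).
Differentiating the loop-closure r₂e^{iθ₂}+r₃e^{iθ₃}=r₁+r₄e^{iθ₄} gives r₂ω₂e^{iθ₂}+r₃ω₃e^{iθ₃}=r₄ω₄e^{iθ₄}.
Eliminating the other unknown: ω₄ = r₂ω₂ sin(θ₂−θ₃) / [r₄ sin(θ₄−θ₃)].
Numerator sine = -0.42420; denominator sine = -0.35837.
Result = 0.0988·27.75·(-0.42420) / (0.3157·(-0.35837)) = +10.28 rad/s; magnitude 10.28 rad/s.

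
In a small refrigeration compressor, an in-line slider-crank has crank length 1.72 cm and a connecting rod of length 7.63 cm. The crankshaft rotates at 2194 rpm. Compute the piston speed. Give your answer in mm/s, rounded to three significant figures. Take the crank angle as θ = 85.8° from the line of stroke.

4010

ω = 2π·2194/60 = 229.8 rad/s
For an in-line slider-crank, x = r cosθ + √(L² − r² sin²θ), so v = −rω sinθ·[1 + r cosθ/√(L² − r² sin²θ)].
With r = 0.0172 m, L = 0.0763 m, θ = 85.8°: √(L² − r² sin²θ) = 0.074347 m.
v = −0.0172·229.8·0.99731·[1 + 0.0172·0.07324/0.074347] = -4.008 m/s.
|v| = 4.008 m/s = 4008 mm/s.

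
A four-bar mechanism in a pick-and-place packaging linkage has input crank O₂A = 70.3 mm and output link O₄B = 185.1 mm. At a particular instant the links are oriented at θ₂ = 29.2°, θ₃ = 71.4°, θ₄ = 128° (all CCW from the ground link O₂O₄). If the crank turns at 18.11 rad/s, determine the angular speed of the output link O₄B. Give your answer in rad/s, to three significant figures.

ω₂ = 18.11 rad/s
Differentiating the loop-closure r₂e^{iθ₂}+r₃e^{iθ₃}=r₁+r₄e^{iθ₄} gives r₂ω₂e^{iθ₂}+r₃ω₃e^{iθ₃}=r₄ω₄e^{iθ₄}.
Eliminating the other unknown: ω₄ = r₂ω₂ sin(θ₂−θ₃) / [r₄ sin(θ₄−θ₃)].
Numerator sine = -0.67172; denominator sine = +0.83485.
Result = 0.0703·18.11·(-0.67172) / (0.1851·(+0.83485)) = -5.5341 rad/s; magnitude 5.5341 rad/s.

5.53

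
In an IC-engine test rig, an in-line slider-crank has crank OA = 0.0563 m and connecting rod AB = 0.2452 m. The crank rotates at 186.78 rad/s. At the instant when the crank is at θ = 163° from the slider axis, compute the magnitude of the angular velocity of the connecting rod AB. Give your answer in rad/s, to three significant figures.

41.1

ω = 186.8 rad/s
The rod makes angle φ with the slider axis where L sinφ = r sinθ; differentiating, L cosφ·φ̇ = r ω cosθ.
L cosφ = √(L² − r² sin²θ) = 0.24465 m.
|ω_rod| = r ω |cosθ| / √(L² − r² sin²θ) = 0.0563·186.8·0.95630/0.24465 = 41.105 rad/s.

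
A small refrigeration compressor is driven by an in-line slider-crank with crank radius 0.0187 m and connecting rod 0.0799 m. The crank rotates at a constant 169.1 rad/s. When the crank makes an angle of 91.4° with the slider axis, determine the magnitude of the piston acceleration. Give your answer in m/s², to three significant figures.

ω = 169.1 rad/s
x(θ) = r cosθ + √(L² − r² sin²θ); with ω constant, a = ω²·d²x/dθ².
d²x/dθ² = −r cosθ − r²(cos2θ)/√u − r⁴ sin²2θ/(4u^{3/2}),  u = L² − r² sin²θ = 0.00603453 m².
Substituting r = 0.0187 m, L = 0.0799 m, θ = 91.4°: d²x/dθ² = +0.0049529 m.
a = ω²·d²x/dθ² = (169.1)²·(+0.0049529) = +141.63 m/s²;  |a| = 141.63 m/s².

142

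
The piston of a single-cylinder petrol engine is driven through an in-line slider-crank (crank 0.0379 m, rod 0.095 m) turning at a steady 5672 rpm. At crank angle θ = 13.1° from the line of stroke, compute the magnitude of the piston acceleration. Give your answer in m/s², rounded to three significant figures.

17900

ω = 2π·5672/60 = 594 rad/s
x(θ) = r cosθ + √(L² − r² sin²θ); with ω constant, a = ω²·d²x/dθ².
d²x/dθ² = −r cosθ − r²(cos2θ)/√u − r⁴ sin²2θ/(4u^{3/2}),  u = L² − r² sin²θ = 0.00895121 m².
Substituting r = 0.0379 m, L = 0.095 m, θ = 13.1°: d²x/dθ² = -0.050655 m.
a = ω²·d²x/dθ² = (594)²·(-0.050655) = -17871 m/s²;  |a| = 17871 m/s².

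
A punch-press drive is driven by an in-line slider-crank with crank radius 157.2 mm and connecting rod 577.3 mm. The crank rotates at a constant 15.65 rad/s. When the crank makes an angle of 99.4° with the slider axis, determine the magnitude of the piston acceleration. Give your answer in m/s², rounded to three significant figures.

16.6

ω = 15.65 rad/s
x(θ) = r cosθ + √(L² − r² sin²θ); with ω constant, a = ω²·d²x/dθ².
d²x/dθ² = −r cosθ − r²(cos2θ)/√u − r⁴ sin²2θ/(4u^{3/2}),  u = L² − r² sin²θ = 0.309223 m².
Substituting r = 0.1572 m, L = 0.5773 m, θ = 99.4°: d²x/dθ² = +0.067651 m.
a = ω²·d²x/dθ² = (15.65)²·(+0.067651) = +16.569 m/s²;  |a| = 16.569 m/s².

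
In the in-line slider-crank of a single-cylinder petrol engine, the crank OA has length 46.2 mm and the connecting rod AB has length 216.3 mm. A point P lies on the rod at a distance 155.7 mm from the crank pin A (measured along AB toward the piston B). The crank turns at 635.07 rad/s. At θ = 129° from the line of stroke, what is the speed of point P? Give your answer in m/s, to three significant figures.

21.2

ω = 635.1 rad/s.  Crank-pin speed |V_A| = rω = 29.34 m/s, perpendicular to OA.
Rod angle: sinφ = −(r/L) sinθ ⇒ φ = -9.555°; ω_rod = −rω cosθ/√(L²−r²sin²θ) = +86.566 rad/s.
V_P = V_A + ω_rod × AP, with AP = 0.1557 m along the rod.
Components: V_Px = −rω sinθ − a·ω_rod·sinφ = -20.564 m/s;  V_Py = rω cosθ + a·ω_rod·cosφ = -5.1731 m/s.
|V_P| = √(V_Px² + V_Py²) = 21.205 m/s.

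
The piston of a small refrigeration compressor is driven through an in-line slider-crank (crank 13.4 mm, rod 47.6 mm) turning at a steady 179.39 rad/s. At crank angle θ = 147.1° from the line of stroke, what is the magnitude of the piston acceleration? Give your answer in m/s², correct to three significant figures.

ω = 179.4 rad/s
x(θ) = r cosθ + √(L² − r² sin²θ); with ω constant, a = ω²·d²x/dθ².
d²x/dθ² = −r cosθ − r²(cos2θ)/√u − r⁴ sin²2θ/(4u^{3/2}),  u = L² − r² sin²θ = 0.00221278 m².
Substituting r = 0.0134 m, L = 0.0476 m, θ = 147.1°: d²x/dθ² = +0.0096217 m.
a = ω²·d²x/dθ² = (179.4)²·(+0.0096217) = +309.64 m/s²;  |a| = 309.64 m/s².

310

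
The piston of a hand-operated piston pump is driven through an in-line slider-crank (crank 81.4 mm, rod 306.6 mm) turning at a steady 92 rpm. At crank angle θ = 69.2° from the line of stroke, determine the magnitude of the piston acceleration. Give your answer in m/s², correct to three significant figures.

1.15

ω = 2π·92/60 = 9.634 rad/s
x(θ) = r cosθ + √(L² − r² sin²θ); with ω constant, a = ω²·d²x/dθ².
d²x/dθ² = −r cosθ − r²(cos2θ)/√u − r⁴ sin²2θ/(4u^{3/2}),  u = L² − r² sin²θ = 0.0882131 m².
Substituting r = 0.0814 m, L = 0.3066 m, θ = 69.2°: d²x/dθ² = -0.012408 m.
a = ω²·d²x/dθ² = (9.634)²·(-0.012408) = -1.1517 m/s²;  |a| = 1.1517 m/s².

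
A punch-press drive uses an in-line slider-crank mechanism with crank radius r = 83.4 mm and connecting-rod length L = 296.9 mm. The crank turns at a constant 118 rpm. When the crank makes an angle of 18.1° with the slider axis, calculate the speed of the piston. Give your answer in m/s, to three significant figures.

ω = 2π·118/60 = 12.36 rad/s
For an in-line slider-crank, x = r cosθ + √(L² − r² sin²θ), so v = −rω sinθ·[1 + r cosθ/√(L² − r² sin²θ)].
With r = 0.0834 m, L = 0.2969 m, θ = 18.1°: √(L² − r² sin²θ) = 0.29577 m.
v = −0.0834·12.36·0.31068·[1 + 0.0834·0.95052/0.29577] = -0.40599 m/s.
|v| = 0.40599 m/s.

0.406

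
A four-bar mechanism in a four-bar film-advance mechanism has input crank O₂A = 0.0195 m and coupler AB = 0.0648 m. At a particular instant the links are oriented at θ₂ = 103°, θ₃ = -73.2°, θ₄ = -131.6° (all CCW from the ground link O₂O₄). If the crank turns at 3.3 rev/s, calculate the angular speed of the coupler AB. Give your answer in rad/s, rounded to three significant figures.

5.97

ω₂ = 20.73 rad/s (from 3.3 rev/s).
Differentiating the loop-closure r₂e^{iθ₂}+r₃e^{iθ₃}=r₁+r₄e^{iθ₄} gives r₂ω₂e^{iθ₂}+r₃ω₃e^{iθ₃}=r₄ω₄e^{iθ₄}.
Eliminating the other unknown: ω₃ = r₂ω₂ sin(θ₄−θ₂) / [r₃ sin(θ₃−θ₄)].
Numerator sine = +0.81513; denominator sine = +0.85173.
Result = 0.0195·20.73·(+0.81513) / (0.0648·(+0.85173)) = +5.9714 rad/s; magnitude 5.9714 rad/s.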